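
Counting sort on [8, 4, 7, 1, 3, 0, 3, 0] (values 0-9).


Input: [8, 4, 7, 1, 3, 0, 3, 0]
Counts: [2, 1, 0, 2, 1, 0, 0, 1, 1, 0]

Sorted: [0, 0, 1, 3, 3, 4, 7, 8]


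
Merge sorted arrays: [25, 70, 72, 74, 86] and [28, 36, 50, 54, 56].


Take 25 from A
Take 28 from B
Take 36 from B
Take 50 from B
Take 54 from B
Take 56 from B

Merged: [25, 28, 36, 50, 54, 56, 70, 72, 74, 86]


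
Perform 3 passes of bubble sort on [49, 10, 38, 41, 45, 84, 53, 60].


Initial: [49, 10, 38, 41, 45, 84, 53, 60]
Pass 1: [10, 38, 41, 45, 49, 53, 60, 84] (6 swaps)
Pass 2: [10, 38, 41, 45, 49, 53, 60, 84] (0 swaps)
Pass 3: [10, 38, 41, 45, 49, 53, 60, 84] (0 swaps)

After 3 passes: [10, 38, 41, 45, 49, 53, 60, 84]


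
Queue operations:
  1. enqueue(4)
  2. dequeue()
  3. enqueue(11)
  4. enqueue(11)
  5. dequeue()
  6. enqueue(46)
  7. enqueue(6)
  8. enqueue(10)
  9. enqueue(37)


enqueue(4) -> [4]
dequeue()->4, []
enqueue(11) -> [11]
enqueue(11) -> [11, 11]
dequeue()->11, [11]
enqueue(46) -> [11, 46]
enqueue(6) -> [11, 46, 6]
enqueue(10) -> [11, 46, 6, 10]
enqueue(37) -> [11, 46, 6, 10, 37]

Final queue: [11, 46, 6, 10, 37]


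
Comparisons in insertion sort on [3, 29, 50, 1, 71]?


Algorithm: insertion sort
Input: [3, 29, 50, 1, 71]
Sorted: [1, 3, 29, 50, 71]

6


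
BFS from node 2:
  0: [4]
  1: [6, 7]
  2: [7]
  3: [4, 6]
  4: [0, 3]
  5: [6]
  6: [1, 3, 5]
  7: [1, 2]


Visit 2, enqueue [7]
Visit 7, enqueue [1]
Visit 1, enqueue [6]
Visit 6, enqueue [3, 5]
Visit 3, enqueue [4]
Visit 5, enqueue []
Visit 4, enqueue [0]
Visit 0, enqueue []

BFS order: [2, 7, 1, 6, 3, 5, 4, 0]


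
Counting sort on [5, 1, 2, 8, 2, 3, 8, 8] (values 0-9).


Input: [5, 1, 2, 8, 2, 3, 8, 8]
Counts: [0, 1, 2, 1, 0, 1, 0, 0, 3, 0]

Sorted: [1, 2, 2, 3, 5, 8, 8, 8]


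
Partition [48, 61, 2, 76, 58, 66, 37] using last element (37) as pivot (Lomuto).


Pivot: 37
  2 <= 37: swap -> [2, 61, 48, 76, 58, 66, 37]
Place pivot at 1: [2, 37, 48, 76, 58, 66, 61]

Partitioned: [2, 37, 48, 76, 58, 66, 61]


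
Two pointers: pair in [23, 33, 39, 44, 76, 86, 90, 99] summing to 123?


lo=0(23)+hi=7(99)=122
lo=1(33)+hi=7(99)=132
lo=1(33)+hi=6(90)=123

Yes: 33+90=123


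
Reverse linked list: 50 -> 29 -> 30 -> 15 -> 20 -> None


Step 1: curr=50, set curr.next=prev(None) | reversed so far: 50
Step 2: curr=29, set curr.next=prev(50) | reversed so far: 29 -> 50
Step 3: curr=30, set curr.next=prev(29) | reversed so far: 30 -> 29 -> 50
Step 4: curr=15, set curr.next=prev(30) | reversed so far: 15 -> 30 -> 29 -> 50
Step 5: curr=20, set curr.next=prev(15) | reversed so far: 20 -> 15 -> 30 -> 29 -> 50

20 -> 15 -> 30 -> 29 -> 50 -> None


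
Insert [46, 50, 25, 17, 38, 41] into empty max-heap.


Insert 46: [46]
Insert 50: [50, 46]
Insert 25: [50, 46, 25]
Insert 17: [50, 46, 25, 17]
Insert 38: [50, 46, 25, 17, 38]
Insert 41: [50, 46, 41, 17, 38, 25]

Final heap: [50, 46, 41, 17, 38, 25]


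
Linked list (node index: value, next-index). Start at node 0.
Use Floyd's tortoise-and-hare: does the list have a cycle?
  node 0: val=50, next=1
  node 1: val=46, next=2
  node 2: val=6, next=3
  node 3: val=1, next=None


Floyd's tortoise (slow, +1) and hare (fast, +2):
  init: slow=0, fast=0
  step 1: slow=1, fast=2
  step 2: fast 2->3->None, no cycle

Cycle: no


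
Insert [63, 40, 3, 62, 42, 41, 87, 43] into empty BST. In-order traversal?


Insert 63: root
Insert 40: L from 63
Insert 3: L from 63 -> L from 40
Insert 62: L from 63 -> R from 40
Insert 42: L from 63 -> R from 40 -> L from 62
Insert 41: L from 63 -> R from 40 -> L from 62 -> L from 42
Insert 87: R from 63
Insert 43: L from 63 -> R from 40 -> L from 62 -> R from 42

In-order: [3, 40, 41, 42, 43, 62, 63, 87]


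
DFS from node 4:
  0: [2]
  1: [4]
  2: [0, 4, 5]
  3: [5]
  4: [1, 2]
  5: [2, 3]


Visit 4, push [2, 1]
Visit 1, push []
Visit 2, push [5, 0]
Visit 0, push []
Visit 5, push [3]
Visit 3, push []

DFS order: [4, 1, 2, 0, 5, 3]


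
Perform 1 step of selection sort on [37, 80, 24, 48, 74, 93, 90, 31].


Initial: [37, 80, 24, 48, 74, 93, 90, 31]
Step 1: min=24 at 2
  Swap: [24, 80, 37, 48, 74, 93, 90, 31]

After 1 step: [24, 80, 37, 48, 74, 93, 90, 31]


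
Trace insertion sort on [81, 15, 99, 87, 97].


Initial: [81, 15, 99, 87, 97]
Insert 15: [15, 81, 99, 87, 97]
Insert 99: [15, 81, 99, 87, 97]
Insert 87: [15, 81, 87, 99, 97]
Insert 97: [15, 81, 87, 97, 99]

Sorted: [15, 81, 87, 97, 99]


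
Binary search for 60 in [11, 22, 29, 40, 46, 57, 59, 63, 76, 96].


Step 1: lo=0, hi=9, mid=4, val=46
Step 2: lo=5, hi=9, mid=7, val=63
Step 3: lo=5, hi=6, mid=5, val=57
Step 4: lo=6, hi=6, mid=6, val=59

Not found


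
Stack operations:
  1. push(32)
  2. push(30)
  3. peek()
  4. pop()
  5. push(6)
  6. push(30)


push(32) -> [32]
push(30) -> [32, 30]
peek()->30
pop()->30, [32]
push(6) -> [32, 6]
push(30) -> [32, 6, 30]

Final stack: [32, 6, 30]


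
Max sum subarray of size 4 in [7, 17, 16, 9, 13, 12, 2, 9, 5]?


[0:4]: 49
[1:5]: 55
[2:6]: 50
[3:7]: 36
[4:8]: 36
[5:9]: 28

Max: 55 at [1:5]


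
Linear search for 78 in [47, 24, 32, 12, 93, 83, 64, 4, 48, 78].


i=0: 47!=78
i=1: 24!=78
i=2: 32!=78
i=3: 12!=78
i=4: 93!=78
i=5: 83!=78
i=6: 64!=78
i=7: 4!=78
i=8: 48!=78
i=9: 78==78 found!

Found at 9, 10 comps


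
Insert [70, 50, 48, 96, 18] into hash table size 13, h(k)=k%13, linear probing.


Insert 70: h=5 -> slot 5
Insert 50: h=11 -> slot 11
Insert 48: h=9 -> slot 9
Insert 96: h=5, 1 probes -> slot 6
Insert 18: h=5, 2 probes -> slot 7

Table: [None, None, None, None, None, 70, 96, 18, None, 48, None, 50, None]


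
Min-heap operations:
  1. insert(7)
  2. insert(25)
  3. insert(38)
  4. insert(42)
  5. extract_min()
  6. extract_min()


insert(7) -> [7]
insert(25) -> [7, 25]
insert(38) -> [7, 25, 38]
insert(42) -> [7, 25, 38, 42]
extract_min()->7, [25, 42, 38]
extract_min()->25, [38, 42]

Final heap: [38, 42]


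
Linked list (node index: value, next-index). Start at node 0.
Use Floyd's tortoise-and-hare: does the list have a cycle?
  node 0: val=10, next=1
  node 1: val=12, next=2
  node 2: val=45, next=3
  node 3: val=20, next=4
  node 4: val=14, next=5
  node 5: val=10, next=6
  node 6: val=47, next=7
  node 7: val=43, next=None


Floyd's tortoise (slow, +1) and hare (fast, +2):
  init: slow=0, fast=0
  step 1: slow=1, fast=2
  step 2: slow=2, fast=4
  step 3: slow=3, fast=6
  step 4: fast 6->7->None, no cycle

Cycle: no


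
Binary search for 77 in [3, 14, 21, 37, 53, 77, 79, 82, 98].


Step 1: lo=0, hi=8, mid=4, val=53
Step 2: lo=5, hi=8, mid=6, val=79
Step 3: lo=5, hi=5, mid=5, val=77

Found at index 5


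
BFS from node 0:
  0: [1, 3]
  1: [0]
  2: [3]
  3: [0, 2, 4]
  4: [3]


Visit 0, enqueue [1, 3]
Visit 1, enqueue []
Visit 3, enqueue [2, 4]
Visit 2, enqueue []
Visit 4, enqueue []

BFS order: [0, 1, 3, 2, 4]


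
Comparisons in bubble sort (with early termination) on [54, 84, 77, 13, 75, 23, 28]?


Algorithm: bubble sort (with early termination)
Input: [54, 84, 77, 13, 75, 23, 28]
Sorted: [13, 23, 28, 54, 75, 77, 84]

20


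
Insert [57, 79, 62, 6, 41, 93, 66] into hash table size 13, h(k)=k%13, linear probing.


Insert 57: h=5 -> slot 5
Insert 79: h=1 -> slot 1
Insert 62: h=10 -> slot 10
Insert 6: h=6 -> slot 6
Insert 41: h=2 -> slot 2
Insert 93: h=2, 1 probes -> slot 3
Insert 66: h=1, 3 probes -> slot 4

Table: [None, 79, 41, 93, 66, 57, 6, None, None, None, 62, None, None]


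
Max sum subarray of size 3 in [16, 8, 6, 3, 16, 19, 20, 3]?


[0:3]: 30
[1:4]: 17
[2:5]: 25
[3:6]: 38
[4:7]: 55
[5:8]: 42

Max: 55 at [4:7]


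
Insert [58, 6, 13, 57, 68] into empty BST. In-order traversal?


Insert 58: root
Insert 6: L from 58
Insert 13: L from 58 -> R from 6
Insert 57: L from 58 -> R from 6 -> R from 13
Insert 68: R from 58

In-order: [6, 13, 57, 58, 68]


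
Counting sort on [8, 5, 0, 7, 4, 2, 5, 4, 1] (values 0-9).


Input: [8, 5, 0, 7, 4, 2, 5, 4, 1]
Counts: [1, 1, 1, 0, 2, 2, 0, 1, 1, 0]

Sorted: [0, 1, 2, 4, 4, 5, 5, 7, 8]


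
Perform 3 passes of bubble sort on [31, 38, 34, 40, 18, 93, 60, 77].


Initial: [31, 38, 34, 40, 18, 93, 60, 77]
Pass 1: [31, 34, 38, 18, 40, 60, 77, 93] (4 swaps)
Pass 2: [31, 34, 18, 38, 40, 60, 77, 93] (1 swaps)
Pass 3: [31, 18, 34, 38, 40, 60, 77, 93] (1 swaps)

After 3 passes: [31, 18, 34, 38, 40, 60, 77, 93]


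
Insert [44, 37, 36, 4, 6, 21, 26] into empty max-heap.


Insert 44: [44]
Insert 37: [44, 37]
Insert 36: [44, 37, 36]
Insert 4: [44, 37, 36, 4]
Insert 6: [44, 37, 36, 4, 6]
Insert 21: [44, 37, 36, 4, 6, 21]
Insert 26: [44, 37, 36, 4, 6, 21, 26]

Final heap: [44, 37, 36, 4, 6, 21, 26]


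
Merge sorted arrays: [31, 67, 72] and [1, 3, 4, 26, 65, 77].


Take 1 from B
Take 3 from B
Take 4 from B
Take 26 from B
Take 31 from A
Take 65 from B
Take 67 from A
Take 72 from A

Merged: [1, 3, 4, 26, 31, 65, 67, 72, 77]


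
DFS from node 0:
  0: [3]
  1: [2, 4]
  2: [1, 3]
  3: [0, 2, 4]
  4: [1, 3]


Visit 0, push [3]
Visit 3, push [4, 2]
Visit 2, push [1]
Visit 1, push [4]
Visit 4, push []

DFS order: [0, 3, 2, 1, 4]


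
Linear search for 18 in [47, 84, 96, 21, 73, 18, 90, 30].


i=0: 47!=18
i=1: 84!=18
i=2: 96!=18
i=3: 21!=18
i=4: 73!=18
i=5: 18==18 found!

Found at 5, 6 comps


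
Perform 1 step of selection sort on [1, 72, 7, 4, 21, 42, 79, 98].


Initial: [1, 72, 7, 4, 21, 42, 79, 98]
Step 1: min=1 at 0
  Swap: [1, 72, 7, 4, 21, 42, 79, 98]

After 1 step: [1, 72, 7, 4, 21, 42, 79, 98]


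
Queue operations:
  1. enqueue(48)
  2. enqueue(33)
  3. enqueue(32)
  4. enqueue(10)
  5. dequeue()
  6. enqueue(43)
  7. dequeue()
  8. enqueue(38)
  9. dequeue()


enqueue(48) -> [48]
enqueue(33) -> [48, 33]
enqueue(32) -> [48, 33, 32]
enqueue(10) -> [48, 33, 32, 10]
dequeue()->48, [33, 32, 10]
enqueue(43) -> [33, 32, 10, 43]
dequeue()->33, [32, 10, 43]
enqueue(38) -> [32, 10, 43, 38]
dequeue()->32, [10, 43, 38]

Final queue: [10, 43, 38]


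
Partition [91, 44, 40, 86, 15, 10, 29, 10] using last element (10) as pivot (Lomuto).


Pivot: 10
  10 <= 10: swap -> [10, 44, 40, 86, 15, 91, 29, 10]
Place pivot at 1: [10, 10, 40, 86, 15, 91, 29, 44]

Partitioned: [10, 10, 40, 86, 15, 91, 29, 44]


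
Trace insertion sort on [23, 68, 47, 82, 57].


Initial: [23, 68, 47, 82, 57]
Insert 68: [23, 68, 47, 82, 57]
Insert 47: [23, 47, 68, 82, 57]
Insert 82: [23, 47, 68, 82, 57]
Insert 57: [23, 47, 57, 68, 82]

Sorted: [23, 47, 57, 68, 82]


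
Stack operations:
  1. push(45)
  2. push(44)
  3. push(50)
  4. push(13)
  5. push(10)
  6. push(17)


push(45) -> [45]
push(44) -> [45, 44]
push(50) -> [45, 44, 50]
push(13) -> [45, 44, 50, 13]
push(10) -> [45, 44, 50, 13, 10]
push(17) -> [45, 44, 50, 13, 10, 17]

Final stack: [45, 44, 50, 13, 10, 17]


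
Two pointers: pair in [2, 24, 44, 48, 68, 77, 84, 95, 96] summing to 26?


lo=0(2)+hi=8(96)=98
lo=0(2)+hi=7(95)=97
lo=0(2)+hi=6(84)=86
lo=0(2)+hi=5(77)=79
lo=0(2)+hi=4(68)=70
lo=0(2)+hi=3(48)=50
lo=0(2)+hi=2(44)=46
lo=0(2)+hi=1(24)=26

Yes: 2+24=26


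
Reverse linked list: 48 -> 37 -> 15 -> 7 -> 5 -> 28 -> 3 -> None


Step 1: curr=48, set curr.next=prev(None) | reversed so far: 48
Step 2: curr=37, set curr.next=prev(48) | reversed so far: 37 -> 48
Step 3: curr=15, set curr.next=prev(37) | reversed so far: 15 -> 37 -> 48
Step 4: curr=7, set curr.next=prev(15) | reversed so far: 7 -> 15 -> 37 -> 48
Step 5: curr=5, set curr.next=prev(7) | reversed so far: 5 -> 7 -> 15 -> 37 -> 48
Step 6: curr=28, set curr.next=prev(5) | reversed so far: 28 -> 5 -> 7 -> 15 -> 37 -> 48
Step 7: curr=3, set curr.next=prev(28) | reversed so far: 3 -> 28 -> 5 -> 7 -> 15 -> 37 -> 48

3 -> 28 -> 5 -> 7 -> 15 -> 37 -> 48 -> None


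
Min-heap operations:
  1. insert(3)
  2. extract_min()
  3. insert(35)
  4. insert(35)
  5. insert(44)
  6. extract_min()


insert(3) -> [3]
extract_min()->3, []
insert(35) -> [35]
insert(35) -> [35, 35]
insert(44) -> [35, 35, 44]
extract_min()->35, [35, 44]

Final heap: [35, 44]


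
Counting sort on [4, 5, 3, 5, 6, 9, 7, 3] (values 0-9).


Input: [4, 5, 3, 5, 6, 9, 7, 3]
Counts: [0, 0, 0, 2, 1, 2, 1, 1, 0, 1]

Sorted: [3, 3, 4, 5, 5, 6, 7, 9]


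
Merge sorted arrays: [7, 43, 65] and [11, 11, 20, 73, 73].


Take 7 from A
Take 11 from B
Take 11 from B
Take 20 from B
Take 43 from A
Take 65 from A

Merged: [7, 11, 11, 20, 43, 65, 73, 73]


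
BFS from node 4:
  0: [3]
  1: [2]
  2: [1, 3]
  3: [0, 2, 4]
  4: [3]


Visit 4, enqueue [3]
Visit 3, enqueue [0, 2]
Visit 0, enqueue []
Visit 2, enqueue [1]
Visit 1, enqueue []

BFS order: [4, 3, 0, 2, 1]


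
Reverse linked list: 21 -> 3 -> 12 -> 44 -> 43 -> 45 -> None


Step 1: curr=21, set curr.next=prev(None) | reversed so far: 21
Step 2: curr=3, set curr.next=prev(21) | reversed so far: 3 -> 21
Step 3: curr=12, set curr.next=prev(3) | reversed so far: 12 -> 3 -> 21
Step 4: curr=44, set curr.next=prev(12) | reversed so far: 44 -> 12 -> 3 -> 21
Step 5: curr=43, set curr.next=prev(44) | reversed so far: 43 -> 44 -> 12 -> 3 -> 21
Step 6: curr=45, set curr.next=prev(43) | reversed so far: 45 -> 43 -> 44 -> 12 -> 3 -> 21

45 -> 43 -> 44 -> 12 -> 3 -> 21 -> None


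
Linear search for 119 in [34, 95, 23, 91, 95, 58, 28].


i=0: 34!=119
i=1: 95!=119
i=2: 23!=119
i=3: 91!=119
i=4: 95!=119
i=5: 58!=119
i=6: 28!=119

Not found, 7 comps


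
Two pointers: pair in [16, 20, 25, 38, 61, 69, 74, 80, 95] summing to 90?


lo=0(16)+hi=8(95)=111
lo=0(16)+hi=7(80)=96
lo=0(16)+hi=6(74)=90

Yes: 16+74=90


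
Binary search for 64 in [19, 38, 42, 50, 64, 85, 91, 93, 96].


Step 1: lo=0, hi=8, mid=4, val=64

Found at index 4


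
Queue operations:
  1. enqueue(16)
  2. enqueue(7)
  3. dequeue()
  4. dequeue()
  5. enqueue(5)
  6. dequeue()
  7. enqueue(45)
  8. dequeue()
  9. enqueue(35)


enqueue(16) -> [16]
enqueue(7) -> [16, 7]
dequeue()->16, [7]
dequeue()->7, []
enqueue(5) -> [5]
dequeue()->5, []
enqueue(45) -> [45]
dequeue()->45, []
enqueue(35) -> [35]

Final queue: [35]


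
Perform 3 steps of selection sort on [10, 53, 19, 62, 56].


Initial: [10, 53, 19, 62, 56]
Step 1: min=10 at 0
  Swap: [10, 53, 19, 62, 56]
Step 2: min=19 at 2
  Swap: [10, 19, 53, 62, 56]
Step 3: min=53 at 2
  Swap: [10, 19, 53, 62, 56]

After 3 steps: [10, 19, 53, 62, 56]


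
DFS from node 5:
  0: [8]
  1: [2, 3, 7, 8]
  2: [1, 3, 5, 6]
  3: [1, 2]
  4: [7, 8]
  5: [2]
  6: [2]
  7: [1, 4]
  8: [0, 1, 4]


Visit 5, push [2]
Visit 2, push [6, 3, 1]
Visit 1, push [8, 7, 3]
Visit 3, push []
Visit 7, push [4]
Visit 4, push [8]
Visit 8, push [0]
Visit 0, push []
Visit 6, push []

DFS order: [5, 2, 1, 3, 7, 4, 8, 0, 6]


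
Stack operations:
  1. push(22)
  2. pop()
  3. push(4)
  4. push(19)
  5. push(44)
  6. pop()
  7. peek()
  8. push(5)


push(22) -> [22]
pop()->22, []
push(4) -> [4]
push(19) -> [4, 19]
push(44) -> [4, 19, 44]
pop()->44, [4, 19]
peek()->19
push(5) -> [4, 19, 5]

Final stack: [4, 19, 5]


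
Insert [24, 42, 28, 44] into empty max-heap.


Insert 24: [24]
Insert 42: [42, 24]
Insert 28: [42, 24, 28]
Insert 44: [44, 42, 28, 24]

Final heap: [44, 42, 28, 24]


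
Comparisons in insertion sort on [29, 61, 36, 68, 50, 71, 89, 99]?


Algorithm: insertion sort
Input: [29, 61, 36, 68, 50, 71, 89, 99]
Sorted: [29, 36, 50, 61, 68, 71, 89, 99]

10


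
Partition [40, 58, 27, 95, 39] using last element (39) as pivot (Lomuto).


Pivot: 39
  27 <= 39: swap -> [27, 58, 40, 95, 39]
Place pivot at 1: [27, 39, 40, 95, 58]

Partitioned: [27, 39, 40, 95, 58]


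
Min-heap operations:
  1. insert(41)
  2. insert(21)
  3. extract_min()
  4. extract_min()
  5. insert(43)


insert(41) -> [41]
insert(21) -> [21, 41]
extract_min()->21, [41]
extract_min()->41, []
insert(43) -> [43]

Final heap: [43]


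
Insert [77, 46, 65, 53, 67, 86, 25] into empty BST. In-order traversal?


Insert 77: root
Insert 46: L from 77
Insert 65: L from 77 -> R from 46
Insert 53: L from 77 -> R from 46 -> L from 65
Insert 67: L from 77 -> R from 46 -> R from 65
Insert 86: R from 77
Insert 25: L from 77 -> L from 46

In-order: [25, 46, 53, 65, 67, 77, 86]


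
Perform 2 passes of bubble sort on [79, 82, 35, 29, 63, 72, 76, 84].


Initial: [79, 82, 35, 29, 63, 72, 76, 84]
Pass 1: [79, 35, 29, 63, 72, 76, 82, 84] (5 swaps)
Pass 2: [35, 29, 63, 72, 76, 79, 82, 84] (5 swaps)

After 2 passes: [35, 29, 63, 72, 76, 79, 82, 84]


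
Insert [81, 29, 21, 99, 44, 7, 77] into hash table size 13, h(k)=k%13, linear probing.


Insert 81: h=3 -> slot 3
Insert 29: h=3, 1 probes -> slot 4
Insert 21: h=8 -> slot 8
Insert 99: h=8, 1 probes -> slot 9
Insert 44: h=5 -> slot 5
Insert 7: h=7 -> slot 7
Insert 77: h=12 -> slot 12

Table: [None, None, None, 81, 29, 44, None, 7, 21, 99, None, None, 77]


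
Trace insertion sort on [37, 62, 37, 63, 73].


Initial: [37, 62, 37, 63, 73]
Insert 62: [37, 62, 37, 63, 73]
Insert 37: [37, 37, 62, 63, 73]
Insert 63: [37, 37, 62, 63, 73]
Insert 73: [37, 37, 62, 63, 73]

Sorted: [37, 37, 62, 63, 73]


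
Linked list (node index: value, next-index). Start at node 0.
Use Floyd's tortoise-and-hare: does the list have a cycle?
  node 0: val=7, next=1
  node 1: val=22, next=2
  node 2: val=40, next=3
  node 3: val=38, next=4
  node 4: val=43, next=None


Floyd's tortoise (slow, +1) and hare (fast, +2):
  init: slow=0, fast=0
  step 1: slow=1, fast=2
  step 2: slow=2, fast=4
  step 3: fast -> None, no cycle

Cycle: no


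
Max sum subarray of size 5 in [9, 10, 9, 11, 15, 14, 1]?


[0:5]: 54
[1:6]: 59
[2:7]: 50

Max: 59 at [1:6]


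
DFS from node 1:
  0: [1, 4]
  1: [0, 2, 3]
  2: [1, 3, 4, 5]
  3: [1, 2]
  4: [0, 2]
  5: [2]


Visit 1, push [3, 2, 0]
Visit 0, push [4]
Visit 4, push [2]
Visit 2, push [5, 3]
Visit 3, push []
Visit 5, push []

DFS order: [1, 0, 4, 2, 3, 5]


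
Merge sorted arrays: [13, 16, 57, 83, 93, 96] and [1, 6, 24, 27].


Take 1 from B
Take 6 from B
Take 13 from A
Take 16 from A
Take 24 from B
Take 27 from B

Merged: [1, 6, 13, 16, 24, 27, 57, 83, 93, 96]


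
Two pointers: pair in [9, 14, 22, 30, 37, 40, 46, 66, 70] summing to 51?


lo=0(9)+hi=8(70)=79
lo=0(9)+hi=7(66)=75
lo=0(9)+hi=6(46)=55
lo=0(9)+hi=5(40)=49
lo=1(14)+hi=5(40)=54
lo=1(14)+hi=4(37)=51

Yes: 14+37=51


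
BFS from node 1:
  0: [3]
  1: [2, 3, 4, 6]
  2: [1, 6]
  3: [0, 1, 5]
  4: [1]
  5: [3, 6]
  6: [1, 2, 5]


Visit 1, enqueue [2, 3, 4, 6]
Visit 2, enqueue []
Visit 3, enqueue [0, 5]
Visit 4, enqueue []
Visit 6, enqueue []
Visit 0, enqueue []
Visit 5, enqueue []

BFS order: [1, 2, 3, 4, 6, 0, 5]


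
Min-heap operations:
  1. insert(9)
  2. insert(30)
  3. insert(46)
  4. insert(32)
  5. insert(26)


insert(9) -> [9]
insert(30) -> [9, 30]
insert(46) -> [9, 30, 46]
insert(32) -> [9, 30, 46, 32]
insert(26) -> [9, 26, 46, 32, 30]

Final heap: [9, 26, 46, 32, 30]


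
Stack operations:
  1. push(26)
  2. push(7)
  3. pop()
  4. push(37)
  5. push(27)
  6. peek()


push(26) -> [26]
push(7) -> [26, 7]
pop()->7, [26]
push(37) -> [26, 37]
push(27) -> [26, 37, 27]
peek()->27

Final stack: [26, 37, 27]


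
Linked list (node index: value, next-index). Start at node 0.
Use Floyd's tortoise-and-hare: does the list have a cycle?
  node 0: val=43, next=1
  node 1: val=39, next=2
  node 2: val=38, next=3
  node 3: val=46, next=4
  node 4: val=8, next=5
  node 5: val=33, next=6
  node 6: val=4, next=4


Floyd's tortoise (slow, +1) and hare (fast, +2):
  init: slow=0, fast=0
  step 1: slow=1, fast=2
  step 2: slow=2, fast=4
  step 3: slow=3, fast=6
  step 4: slow=4, fast=5
  step 5: slow=5, fast=4
  step 6: slow=6, fast=6
  slow == fast at node 6: cycle detected

Cycle: yes


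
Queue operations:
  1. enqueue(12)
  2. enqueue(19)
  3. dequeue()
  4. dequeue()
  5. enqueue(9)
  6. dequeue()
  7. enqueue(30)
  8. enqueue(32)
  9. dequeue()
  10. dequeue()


enqueue(12) -> [12]
enqueue(19) -> [12, 19]
dequeue()->12, [19]
dequeue()->19, []
enqueue(9) -> [9]
dequeue()->9, []
enqueue(30) -> [30]
enqueue(32) -> [30, 32]
dequeue()->30, [32]
dequeue()->32, []

Final queue: []


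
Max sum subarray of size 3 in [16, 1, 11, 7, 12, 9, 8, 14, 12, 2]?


[0:3]: 28
[1:4]: 19
[2:5]: 30
[3:6]: 28
[4:7]: 29
[5:8]: 31
[6:9]: 34
[7:10]: 28

Max: 34 at [6:9]


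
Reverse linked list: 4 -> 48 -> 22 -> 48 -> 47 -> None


Step 1: curr=4, set curr.next=prev(None) | reversed so far: 4
Step 2: curr=48, set curr.next=prev(4) | reversed so far: 48 -> 4
Step 3: curr=22, set curr.next=prev(48) | reversed so far: 22 -> 48 -> 4
Step 4: curr=48, set curr.next=prev(22) | reversed so far: 48 -> 22 -> 48 -> 4
Step 5: curr=47, set curr.next=prev(48) | reversed so far: 47 -> 48 -> 22 -> 48 -> 4

47 -> 48 -> 22 -> 48 -> 4 -> None


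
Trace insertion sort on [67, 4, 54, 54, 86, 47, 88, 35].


Initial: [67, 4, 54, 54, 86, 47, 88, 35]
Insert 4: [4, 67, 54, 54, 86, 47, 88, 35]
Insert 54: [4, 54, 67, 54, 86, 47, 88, 35]
Insert 54: [4, 54, 54, 67, 86, 47, 88, 35]
Insert 86: [4, 54, 54, 67, 86, 47, 88, 35]
Insert 47: [4, 47, 54, 54, 67, 86, 88, 35]
Insert 88: [4, 47, 54, 54, 67, 86, 88, 35]
Insert 35: [4, 35, 47, 54, 54, 67, 86, 88]

Sorted: [4, 35, 47, 54, 54, 67, 86, 88]


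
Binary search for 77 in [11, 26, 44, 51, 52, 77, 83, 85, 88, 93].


Step 1: lo=0, hi=9, mid=4, val=52
Step 2: lo=5, hi=9, mid=7, val=85
Step 3: lo=5, hi=6, mid=5, val=77

Found at index 5


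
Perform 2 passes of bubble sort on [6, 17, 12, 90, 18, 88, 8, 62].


Initial: [6, 17, 12, 90, 18, 88, 8, 62]
Pass 1: [6, 12, 17, 18, 88, 8, 62, 90] (5 swaps)
Pass 2: [6, 12, 17, 18, 8, 62, 88, 90] (2 swaps)

After 2 passes: [6, 12, 17, 18, 8, 62, 88, 90]


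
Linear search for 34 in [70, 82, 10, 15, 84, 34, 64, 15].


i=0: 70!=34
i=1: 82!=34
i=2: 10!=34
i=3: 15!=34
i=4: 84!=34
i=5: 34==34 found!

Found at 5, 6 comps


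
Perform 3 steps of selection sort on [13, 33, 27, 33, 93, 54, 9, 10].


Initial: [13, 33, 27, 33, 93, 54, 9, 10]
Step 1: min=9 at 6
  Swap: [9, 33, 27, 33, 93, 54, 13, 10]
Step 2: min=10 at 7
  Swap: [9, 10, 27, 33, 93, 54, 13, 33]
Step 3: min=13 at 6
  Swap: [9, 10, 13, 33, 93, 54, 27, 33]

After 3 steps: [9, 10, 13, 33, 93, 54, 27, 33]


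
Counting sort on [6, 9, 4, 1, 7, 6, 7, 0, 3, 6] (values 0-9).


Input: [6, 9, 4, 1, 7, 6, 7, 0, 3, 6]
Counts: [1, 1, 0, 1, 1, 0, 3, 2, 0, 1]

Sorted: [0, 1, 3, 4, 6, 6, 6, 7, 7, 9]


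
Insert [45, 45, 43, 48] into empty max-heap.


Insert 45: [45]
Insert 45: [45, 45]
Insert 43: [45, 45, 43]
Insert 48: [48, 45, 43, 45]

Final heap: [48, 45, 43, 45]


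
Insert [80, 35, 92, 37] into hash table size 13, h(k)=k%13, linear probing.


Insert 80: h=2 -> slot 2
Insert 35: h=9 -> slot 9
Insert 92: h=1 -> slot 1
Insert 37: h=11 -> slot 11

Table: [None, 92, 80, None, None, None, None, None, None, 35, None, 37, None]


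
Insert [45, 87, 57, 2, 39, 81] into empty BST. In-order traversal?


Insert 45: root
Insert 87: R from 45
Insert 57: R from 45 -> L from 87
Insert 2: L from 45
Insert 39: L from 45 -> R from 2
Insert 81: R from 45 -> L from 87 -> R from 57

In-order: [2, 39, 45, 57, 81, 87]


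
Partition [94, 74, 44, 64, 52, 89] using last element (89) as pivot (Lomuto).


Pivot: 89
  74 <= 89: swap -> [74, 94, 44, 64, 52, 89]
  44 <= 89: swap -> [74, 44, 94, 64, 52, 89]
  64 <= 89: swap -> [74, 44, 64, 94, 52, 89]
  52 <= 89: swap -> [74, 44, 64, 52, 94, 89]
Place pivot at 4: [74, 44, 64, 52, 89, 94]

Partitioned: [74, 44, 64, 52, 89, 94]


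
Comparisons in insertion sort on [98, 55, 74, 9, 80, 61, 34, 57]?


Algorithm: insertion sort
Input: [98, 55, 74, 9, 80, 61, 34, 57]
Sorted: [9, 34, 55, 57, 61, 74, 80, 98]

23


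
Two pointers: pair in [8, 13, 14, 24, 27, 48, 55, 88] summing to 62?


lo=0(8)+hi=7(88)=96
lo=0(8)+hi=6(55)=63
lo=0(8)+hi=5(48)=56
lo=1(13)+hi=5(48)=61
lo=2(14)+hi=5(48)=62

Yes: 14+48=62


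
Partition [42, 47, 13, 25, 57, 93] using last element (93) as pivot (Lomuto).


Pivot: 93
  42 <= 93: advance i (no swap)
  47 <= 93: advance i (no swap)
  13 <= 93: advance i (no swap)
  25 <= 93: advance i (no swap)
  57 <= 93: advance i (no swap)
Place pivot at 5: [42, 47, 13, 25, 57, 93]

Partitioned: [42, 47, 13, 25, 57, 93]


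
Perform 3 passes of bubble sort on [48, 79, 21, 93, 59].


Initial: [48, 79, 21, 93, 59]
Pass 1: [48, 21, 79, 59, 93] (2 swaps)
Pass 2: [21, 48, 59, 79, 93] (2 swaps)
Pass 3: [21, 48, 59, 79, 93] (0 swaps)

After 3 passes: [21, 48, 59, 79, 93]


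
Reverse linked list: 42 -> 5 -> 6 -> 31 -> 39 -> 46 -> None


Step 1: curr=42, set curr.next=prev(None) | reversed so far: 42
Step 2: curr=5, set curr.next=prev(42) | reversed so far: 5 -> 42
Step 3: curr=6, set curr.next=prev(5) | reversed so far: 6 -> 5 -> 42
Step 4: curr=31, set curr.next=prev(6) | reversed so far: 31 -> 6 -> 5 -> 42
Step 5: curr=39, set curr.next=prev(31) | reversed so far: 39 -> 31 -> 6 -> 5 -> 42
Step 6: curr=46, set curr.next=prev(39) | reversed so far: 46 -> 39 -> 31 -> 6 -> 5 -> 42

46 -> 39 -> 31 -> 6 -> 5 -> 42 -> None


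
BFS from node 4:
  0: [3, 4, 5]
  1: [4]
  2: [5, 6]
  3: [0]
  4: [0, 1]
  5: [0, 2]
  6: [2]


Visit 4, enqueue [0, 1]
Visit 0, enqueue [3, 5]
Visit 1, enqueue []
Visit 3, enqueue []
Visit 5, enqueue [2]
Visit 2, enqueue [6]
Visit 6, enqueue []

BFS order: [4, 0, 1, 3, 5, 2, 6]


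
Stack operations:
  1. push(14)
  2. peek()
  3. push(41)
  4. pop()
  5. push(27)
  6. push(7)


push(14) -> [14]
peek()->14
push(41) -> [14, 41]
pop()->41, [14]
push(27) -> [14, 27]
push(7) -> [14, 27, 7]

Final stack: [14, 27, 7]


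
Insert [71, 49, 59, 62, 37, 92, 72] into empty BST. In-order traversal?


Insert 71: root
Insert 49: L from 71
Insert 59: L from 71 -> R from 49
Insert 62: L from 71 -> R from 49 -> R from 59
Insert 37: L from 71 -> L from 49
Insert 92: R from 71
Insert 72: R from 71 -> L from 92

In-order: [37, 49, 59, 62, 71, 72, 92]


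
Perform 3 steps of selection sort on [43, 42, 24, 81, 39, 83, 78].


Initial: [43, 42, 24, 81, 39, 83, 78]
Step 1: min=24 at 2
  Swap: [24, 42, 43, 81, 39, 83, 78]
Step 2: min=39 at 4
  Swap: [24, 39, 43, 81, 42, 83, 78]
Step 3: min=42 at 4
  Swap: [24, 39, 42, 81, 43, 83, 78]

After 3 steps: [24, 39, 42, 81, 43, 83, 78]


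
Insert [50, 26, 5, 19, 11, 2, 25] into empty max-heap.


Insert 50: [50]
Insert 26: [50, 26]
Insert 5: [50, 26, 5]
Insert 19: [50, 26, 5, 19]
Insert 11: [50, 26, 5, 19, 11]
Insert 2: [50, 26, 5, 19, 11, 2]
Insert 25: [50, 26, 25, 19, 11, 2, 5]

Final heap: [50, 26, 25, 19, 11, 2, 5]


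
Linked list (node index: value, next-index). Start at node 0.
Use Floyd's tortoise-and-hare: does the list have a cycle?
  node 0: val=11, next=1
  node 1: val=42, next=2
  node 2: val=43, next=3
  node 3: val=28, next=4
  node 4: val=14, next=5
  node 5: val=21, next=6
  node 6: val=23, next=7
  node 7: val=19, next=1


Floyd's tortoise (slow, +1) and hare (fast, +2):
  init: slow=0, fast=0
  step 1: slow=1, fast=2
  step 2: slow=2, fast=4
  step 3: slow=3, fast=6
  step 4: slow=4, fast=1
  step 5: slow=5, fast=3
  step 6: slow=6, fast=5
  step 7: slow=7, fast=7
  slow == fast at node 7: cycle detected

Cycle: yes


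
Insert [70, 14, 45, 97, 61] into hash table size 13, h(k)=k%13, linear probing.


Insert 70: h=5 -> slot 5
Insert 14: h=1 -> slot 1
Insert 45: h=6 -> slot 6
Insert 97: h=6, 1 probes -> slot 7
Insert 61: h=9 -> slot 9

Table: [None, 14, None, None, None, 70, 45, 97, None, 61, None, None, None]


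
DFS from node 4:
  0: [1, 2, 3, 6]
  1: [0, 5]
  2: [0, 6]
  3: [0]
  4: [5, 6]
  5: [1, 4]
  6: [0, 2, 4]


Visit 4, push [6, 5]
Visit 5, push [1]
Visit 1, push [0]
Visit 0, push [6, 3, 2]
Visit 2, push [6]
Visit 6, push []
Visit 3, push []

DFS order: [4, 5, 1, 0, 2, 6, 3]


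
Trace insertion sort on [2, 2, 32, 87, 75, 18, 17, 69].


Initial: [2, 2, 32, 87, 75, 18, 17, 69]
Insert 2: [2, 2, 32, 87, 75, 18, 17, 69]
Insert 32: [2, 2, 32, 87, 75, 18, 17, 69]
Insert 87: [2, 2, 32, 87, 75, 18, 17, 69]
Insert 75: [2, 2, 32, 75, 87, 18, 17, 69]
Insert 18: [2, 2, 18, 32, 75, 87, 17, 69]
Insert 17: [2, 2, 17, 18, 32, 75, 87, 69]
Insert 69: [2, 2, 17, 18, 32, 69, 75, 87]

Sorted: [2, 2, 17, 18, 32, 69, 75, 87]


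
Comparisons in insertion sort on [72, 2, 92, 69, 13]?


Algorithm: insertion sort
Input: [72, 2, 92, 69, 13]
Sorted: [2, 13, 69, 72, 92]

9


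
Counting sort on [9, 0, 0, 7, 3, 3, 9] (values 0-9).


Input: [9, 0, 0, 7, 3, 3, 9]
Counts: [2, 0, 0, 2, 0, 0, 0, 1, 0, 2]

Sorted: [0, 0, 3, 3, 7, 9, 9]


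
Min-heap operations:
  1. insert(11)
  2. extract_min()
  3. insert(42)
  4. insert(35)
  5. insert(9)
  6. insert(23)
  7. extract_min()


insert(11) -> [11]
extract_min()->11, []
insert(42) -> [42]
insert(35) -> [35, 42]
insert(9) -> [9, 42, 35]
insert(23) -> [9, 23, 35, 42]
extract_min()->9, [23, 42, 35]

Final heap: [23, 42, 35]


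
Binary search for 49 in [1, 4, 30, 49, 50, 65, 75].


Step 1: lo=0, hi=6, mid=3, val=49

Found at index 3


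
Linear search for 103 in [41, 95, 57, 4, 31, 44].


i=0: 41!=103
i=1: 95!=103
i=2: 57!=103
i=3: 4!=103
i=4: 31!=103
i=5: 44!=103

Not found, 6 comps


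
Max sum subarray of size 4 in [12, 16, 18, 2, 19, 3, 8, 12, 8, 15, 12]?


[0:4]: 48
[1:5]: 55
[2:6]: 42
[3:7]: 32
[4:8]: 42
[5:9]: 31
[6:10]: 43
[7:11]: 47

Max: 55 at [1:5]


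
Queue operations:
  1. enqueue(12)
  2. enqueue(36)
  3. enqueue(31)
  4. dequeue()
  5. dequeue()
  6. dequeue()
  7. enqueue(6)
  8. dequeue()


enqueue(12) -> [12]
enqueue(36) -> [12, 36]
enqueue(31) -> [12, 36, 31]
dequeue()->12, [36, 31]
dequeue()->36, [31]
dequeue()->31, []
enqueue(6) -> [6]
dequeue()->6, []

Final queue: []


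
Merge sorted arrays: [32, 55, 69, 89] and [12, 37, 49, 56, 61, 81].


Take 12 from B
Take 32 from A
Take 37 from B
Take 49 from B
Take 55 from A
Take 56 from B
Take 61 from B
Take 69 from A
Take 81 from B

Merged: [12, 32, 37, 49, 55, 56, 61, 69, 81, 89]


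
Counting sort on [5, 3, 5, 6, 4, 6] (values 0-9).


Input: [5, 3, 5, 6, 4, 6]
Counts: [0, 0, 0, 1, 1, 2, 2, 0, 0, 0]

Sorted: [3, 4, 5, 5, 6, 6]


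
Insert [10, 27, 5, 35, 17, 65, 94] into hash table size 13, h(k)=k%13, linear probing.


Insert 10: h=10 -> slot 10
Insert 27: h=1 -> slot 1
Insert 5: h=5 -> slot 5
Insert 35: h=9 -> slot 9
Insert 17: h=4 -> slot 4
Insert 65: h=0 -> slot 0
Insert 94: h=3 -> slot 3

Table: [65, 27, None, 94, 17, 5, None, None, None, 35, 10, None, None]


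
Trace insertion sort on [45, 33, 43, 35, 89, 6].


Initial: [45, 33, 43, 35, 89, 6]
Insert 33: [33, 45, 43, 35, 89, 6]
Insert 43: [33, 43, 45, 35, 89, 6]
Insert 35: [33, 35, 43, 45, 89, 6]
Insert 89: [33, 35, 43, 45, 89, 6]
Insert 6: [6, 33, 35, 43, 45, 89]

Sorted: [6, 33, 35, 43, 45, 89]


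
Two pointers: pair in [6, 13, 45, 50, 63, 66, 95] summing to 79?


lo=0(6)+hi=6(95)=101
lo=0(6)+hi=5(66)=72
lo=1(13)+hi=5(66)=79

Yes: 13+66=79


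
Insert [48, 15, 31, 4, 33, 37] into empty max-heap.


Insert 48: [48]
Insert 15: [48, 15]
Insert 31: [48, 15, 31]
Insert 4: [48, 15, 31, 4]
Insert 33: [48, 33, 31, 4, 15]
Insert 37: [48, 33, 37, 4, 15, 31]

Final heap: [48, 33, 37, 4, 15, 31]


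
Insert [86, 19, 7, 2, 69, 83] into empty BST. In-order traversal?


Insert 86: root
Insert 19: L from 86
Insert 7: L from 86 -> L from 19
Insert 2: L from 86 -> L from 19 -> L from 7
Insert 69: L from 86 -> R from 19
Insert 83: L from 86 -> R from 19 -> R from 69

In-order: [2, 7, 19, 69, 83, 86]


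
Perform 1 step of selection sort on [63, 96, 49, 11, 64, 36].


Initial: [63, 96, 49, 11, 64, 36]
Step 1: min=11 at 3
  Swap: [11, 96, 49, 63, 64, 36]

After 1 step: [11, 96, 49, 63, 64, 36]


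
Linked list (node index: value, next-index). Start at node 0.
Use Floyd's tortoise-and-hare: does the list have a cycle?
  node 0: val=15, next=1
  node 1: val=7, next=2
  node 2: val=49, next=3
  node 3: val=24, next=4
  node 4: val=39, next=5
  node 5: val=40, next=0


Floyd's tortoise (slow, +1) and hare (fast, +2):
  init: slow=0, fast=0
  step 1: slow=1, fast=2
  step 2: slow=2, fast=4
  step 3: slow=3, fast=0
  step 4: slow=4, fast=2
  step 5: slow=5, fast=4
  step 6: slow=0, fast=0
  slow == fast at node 0: cycle detected

Cycle: yes


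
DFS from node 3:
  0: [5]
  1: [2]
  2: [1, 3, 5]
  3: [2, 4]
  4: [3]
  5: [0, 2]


Visit 3, push [4, 2]
Visit 2, push [5, 1]
Visit 1, push []
Visit 5, push [0]
Visit 0, push []
Visit 4, push []

DFS order: [3, 2, 1, 5, 0, 4]


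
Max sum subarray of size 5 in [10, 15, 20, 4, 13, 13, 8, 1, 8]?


[0:5]: 62
[1:6]: 65
[2:7]: 58
[3:8]: 39
[4:9]: 43

Max: 65 at [1:6]


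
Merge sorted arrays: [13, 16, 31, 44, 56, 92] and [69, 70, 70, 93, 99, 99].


Take 13 from A
Take 16 from A
Take 31 from A
Take 44 from A
Take 56 from A
Take 69 from B
Take 70 from B
Take 70 from B
Take 92 from A

Merged: [13, 16, 31, 44, 56, 69, 70, 70, 92, 93, 99, 99]


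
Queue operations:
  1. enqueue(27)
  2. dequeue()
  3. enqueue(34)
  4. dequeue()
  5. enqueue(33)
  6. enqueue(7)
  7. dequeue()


enqueue(27) -> [27]
dequeue()->27, []
enqueue(34) -> [34]
dequeue()->34, []
enqueue(33) -> [33]
enqueue(7) -> [33, 7]
dequeue()->33, [7]

Final queue: [7]


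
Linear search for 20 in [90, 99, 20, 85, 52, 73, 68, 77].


i=0: 90!=20
i=1: 99!=20
i=2: 20==20 found!

Found at 2, 3 comps


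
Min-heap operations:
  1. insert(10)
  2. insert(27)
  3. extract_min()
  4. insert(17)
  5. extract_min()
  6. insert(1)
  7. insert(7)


insert(10) -> [10]
insert(27) -> [10, 27]
extract_min()->10, [27]
insert(17) -> [17, 27]
extract_min()->17, [27]
insert(1) -> [1, 27]
insert(7) -> [1, 27, 7]

Final heap: [1, 27, 7]


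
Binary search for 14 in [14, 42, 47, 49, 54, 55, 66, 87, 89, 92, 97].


Step 1: lo=0, hi=10, mid=5, val=55
Step 2: lo=0, hi=4, mid=2, val=47
Step 3: lo=0, hi=1, mid=0, val=14

Found at index 0


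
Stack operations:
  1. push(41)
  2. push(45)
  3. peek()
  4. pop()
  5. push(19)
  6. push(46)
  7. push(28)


push(41) -> [41]
push(45) -> [41, 45]
peek()->45
pop()->45, [41]
push(19) -> [41, 19]
push(46) -> [41, 19, 46]
push(28) -> [41, 19, 46, 28]

Final stack: [41, 19, 46, 28]


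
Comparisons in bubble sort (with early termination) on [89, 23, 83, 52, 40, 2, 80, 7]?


Algorithm: bubble sort (with early termination)
Input: [89, 23, 83, 52, 40, 2, 80, 7]
Sorted: [2, 7, 23, 40, 52, 80, 83, 89]

28


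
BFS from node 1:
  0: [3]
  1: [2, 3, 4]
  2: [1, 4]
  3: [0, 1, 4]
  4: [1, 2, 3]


Visit 1, enqueue [2, 3, 4]
Visit 2, enqueue []
Visit 3, enqueue [0]
Visit 4, enqueue []
Visit 0, enqueue []

BFS order: [1, 2, 3, 4, 0]


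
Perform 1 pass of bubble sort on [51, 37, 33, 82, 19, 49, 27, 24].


Initial: [51, 37, 33, 82, 19, 49, 27, 24]
Pass 1: [37, 33, 51, 19, 49, 27, 24, 82] (6 swaps)

After 1 pass: [37, 33, 51, 19, 49, 27, 24, 82]


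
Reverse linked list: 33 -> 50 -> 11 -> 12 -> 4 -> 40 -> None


Step 1: curr=33, set curr.next=prev(None) | reversed so far: 33
Step 2: curr=50, set curr.next=prev(33) | reversed so far: 50 -> 33
Step 3: curr=11, set curr.next=prev(50) | reversed so far: 11 -> 50 -> 33
Step 4: curr=12, set curr.next=prev(11) | reversed so far: 12 -> 11 -> 50 -> 33
Step 5: curr=4, set curr.next=prev(12) | reversed so far: 4 -> 12 -> 11 -> 50 -> 33
Step 6: curr=40, set curr.next=prev(4) | reversed so far: 40 -> 4 -> 12 -> 11 -> 50 -> 33

40 -> 4 -> 12 -> 11 -> 50 -> 33 -> None


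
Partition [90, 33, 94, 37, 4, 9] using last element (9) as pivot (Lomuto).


Pivot: 9
  4 <= 9: swap -> [4, 33, 94, 37, 90, 9]
Place pivot at 1: [4, 9, 94, 37, 90, 33]

Partitioned: [4, 9, 94, 37, 90, 33]


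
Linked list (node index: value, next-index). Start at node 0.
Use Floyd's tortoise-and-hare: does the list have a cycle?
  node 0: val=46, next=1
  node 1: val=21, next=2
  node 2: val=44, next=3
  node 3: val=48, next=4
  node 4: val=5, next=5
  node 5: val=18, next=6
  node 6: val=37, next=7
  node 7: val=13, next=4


Floyd's tortoise (slow, +1) and hare (fast, +2):
  init: slow=0, fast=0
  step 1: slow=1, fast=2
  step 2: slow=2, fast=4
  step 3: slow=3, fast=6
  step 4: slow=4, fast=4
  slow == fast at node 4: cycle detected

Cycle: yes


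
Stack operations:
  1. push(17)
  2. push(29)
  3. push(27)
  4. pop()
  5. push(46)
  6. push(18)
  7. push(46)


push(17) -> [17]
push(29) -> [17, 29]
push(27) -> [17, 29, 27]
pop()->27, [17, 29]
push(46) -> [17, 29, 46]
push(18) -> [17, 29, 46, 18]
push(46) -> [17, 29, 46, 18, 46]

Final stack: [17, 29, 46, 18, 46]


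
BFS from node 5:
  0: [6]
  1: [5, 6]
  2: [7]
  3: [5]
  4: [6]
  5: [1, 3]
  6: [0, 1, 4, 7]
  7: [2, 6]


Visit 5, enqueue [1, 3]
Visit 1, enqueue [6]
Visit 3, enqueue []
Visit 6, enqueue [0, 4, 7]
Visit 0, enqueue []
Visit 4, enqueue []
Visit 7, enqueue [2]
Visit 2, enqueue []

BFS order: [5, 1, 3, 6, 0, 4, 7, 2]


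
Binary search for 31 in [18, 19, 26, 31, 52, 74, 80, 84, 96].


Step 1: lo=0, hi=8, mid=4, val=52
Step 2: lo=0, hi=3, mid=1, val=19
Step 3: lo=2, hi=3, mid=2, val=26
Step 4: lo=3, hi=3, mid=3, val=31

Found at index 3


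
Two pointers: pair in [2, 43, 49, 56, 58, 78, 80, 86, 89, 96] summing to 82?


lo=0(2)+hi=9(96)=98
lo=0(2)+hi=8(89)=91
lo=0(2)+hi=7(86)=88
lo=0(2)+hi=6(80)=82

Yes: 2+80=82


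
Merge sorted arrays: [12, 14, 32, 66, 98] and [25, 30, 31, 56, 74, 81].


Take 12 from A
Take 14 from A
Take 25 from B
Take 30 from B
Take 31 from B
Take 32 from A
Take 56 from B
Take 66 from A
Take 74 from B
Take 81 from B

Merged: [12, 14, 25, 30, 31, 32, 56, 66, 74, 81, 98]


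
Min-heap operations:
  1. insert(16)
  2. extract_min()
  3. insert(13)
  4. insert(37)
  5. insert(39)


insert(16) -> [16]
extract_min()->16, []
insert(13) -> [13]
insert(37) -> [13, 37]
insert(39) -> [13, 37, 39]

Final heap: [13, 37, 39]


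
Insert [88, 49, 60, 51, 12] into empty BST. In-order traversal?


Insert 88: root
Insert 49: L from 88
Insert 60: L from 88 -> R from 49
Insert 51: L from 88 -> R from 49 -> L from 60
Insert 12: L from 88 -> L from 49

In-order: [12, 49, 51, 60, 88]


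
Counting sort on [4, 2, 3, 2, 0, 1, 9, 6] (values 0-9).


Input: [4, 2, 3, 2, 0, 1, 9, 6]
Counts: [1, 1, 2, 1, 1, 0, 1, 0, 0, 1]

Sorted: [0, 1, 2, 2, 3, 4, 6, 9]


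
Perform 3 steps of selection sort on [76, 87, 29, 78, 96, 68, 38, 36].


Initial: [76, 87, 29, 78, 96, 68, 38, 36]
Step 1: min=29 at 2
  Swap: [29, 87, 76, 78, 96, 68, 38, 36]
Step 2: min=36 at 7
  Swap: [29, 36, 76, 78, 96, 68, 38, 87]
Step 3: min=38 at 6
  Swap: [29, 36, 38, 78, 96, 68, 76, 87]

After 3 steps: [29, 36, 38, 78, 96, 68, 76, 87]


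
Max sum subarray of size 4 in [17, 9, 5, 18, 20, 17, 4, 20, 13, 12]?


[0:4]: 49
[1:5]: 52
[2:6]: 60
[3:7]: 59
[4:8]: 61
[5:9]: 54
[6:10]: 49

Max: 61 at [4:8]


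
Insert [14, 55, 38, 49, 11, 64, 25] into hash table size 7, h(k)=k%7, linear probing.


Insert 14: h=0 -> slot 0
Insert 55: h=6 -> slot 6
Insert 38: h=3 -> slot 3
Insert 49: h=0, 1 probes -> slot 1
Insert 11: h=4 -> slot 4
Insert 64: h=1, 1 probes -> slot 2
Insert 25: h=4, 1 probes -> slot 5

Table: [14, 49, 64, 38, 11, 25, 55]


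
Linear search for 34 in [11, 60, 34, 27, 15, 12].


i=0: 11!=34
i=1: 60!=34
i=2: 34==34 found!

Found at 2, 3 comps


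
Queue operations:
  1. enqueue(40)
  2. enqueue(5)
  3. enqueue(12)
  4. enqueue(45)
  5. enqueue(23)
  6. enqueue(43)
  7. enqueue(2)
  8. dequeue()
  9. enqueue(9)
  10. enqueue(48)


enqueue(40) -> [40]
enqueue(5) -> [40, 5]
enqueue(12) -> [40, 5, 12]
enqueue(45) -> [40, 5, 12, 45]
enqueue(23) -> [40, 5, 12, 45, 23]
enqueue(43) -> [40, 5, 12, 45, 23, 43]
enqueue(2) -> [40, 5, 12, 45, 23, 43, 2]
dequeue()->40, [5, 12, 45, 23, 43, 2]
enqueue(9) -> [5, 12, 45, 23, 43, 2, 9]
enqueue(48) -> [5, 12, 45, 23, 43, 2, 9, 48]

Final queue: [5, 12, 45, 23, 43, 2, 9, 48]


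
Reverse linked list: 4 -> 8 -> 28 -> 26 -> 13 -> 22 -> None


Step 1: curr=4, set curr.next=prev(None) | reversed so far: 4
Step 2: curr=8, set curr.next=prev(4) | reversed so far: 8 -> 4
Step 3: curr=28, set curr.next=prev(8) | reversed so far: 28 -> 8 -> 4
Step 4: curr=26, set curr.next=prev(28) | reversed so far: 26 -> 28 -> 8 -> 4
Step 5: curr=13, set curr.next=prev(26) | reversed so far: 13 -> 26 -> 28 -> 8 -> 4
Step 6: curr=22, set curr.next=prev(13) | reversed so far: 22 -> 13 -> 26 -> 28 -> 8 -> 4

22 -> 13 -> 26 -> 28 -> 8 -> 4 -> None
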